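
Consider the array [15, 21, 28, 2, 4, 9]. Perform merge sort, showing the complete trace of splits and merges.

Merge sort trace:

Split: [15, 21, 28, 2, 4, 9] -> [15, 21, 28] and [2, 4, 9]
  Split: [15, 21, 28] -> [15] and [21, 28]
    Split: [21, 28] -> [21] and [28]
    Merge: [21] + [28] -> [21, 28]
  Merge: [15] + [21, 28] -> [15, 21, 28]
  Split: [2, 4, 9] -> [2] and [4, 9]
    Split: [4, 9] -> [4] and [9]
    Merge: [4] + [9] -> [4, 9]
  Merge: [2] + [4, 9] -> [2, 4, 9]
Merge: [15, 21, 28] + [2, 4, 9] -> [2, 4, 9, 15, 21, 28]

Final sorted array: [2, 4, 9, 15, 21, 28]

The merge sort proceeds by recursively splitting the array and merging sorted halves.
After all merges, the sorted array is [2, 4, 9, 15, 21, 28].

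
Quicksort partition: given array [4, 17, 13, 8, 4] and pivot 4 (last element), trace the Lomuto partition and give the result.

Lomuto partition with pivot = 4:

Initial array: [4, 17, 13, 8, 4]

arr[0]=4 <= 4: swap with position 0, array becomes [4, 17, 13, 8, 4]
arr[1]=17 > 4: no swap
arr[2]=13 > 4: no swap
arr[3]=8 > 4: no swap

Place pivot at position 1: [4, 4, 13, 8, 17]
Pivot position: 1

After partitioning with pivot 4, the array becomes [4, 4, 13, 8, 17]. The pivot is placed at index 1. All elements to the left of the pivot are <= 4, and all elements to the right are > 4.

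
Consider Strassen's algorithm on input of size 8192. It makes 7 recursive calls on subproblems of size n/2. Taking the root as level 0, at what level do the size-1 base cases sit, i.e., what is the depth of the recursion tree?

For divide and conquer with division factor 2:

Problem sizes at each level:
Level 0: 8192
Level 1: 4096
Level 2: 2048
Level 3: 1024
Level 4: 512
Level 5: 256
Level 6: 128
Level 7: 64
Level 8: 32
Level 9: 16
Level 10: 8
Level 11: 4
Level 12: 2
Level 13: 1

The root is level 0 and the size-1 base case is level 13 (the tree spans levels 0 through 13, i.e. 14 levels counting the root), so the depth is the number of divisions: log_2(8192) = 13

The recursion tree depth is log_2(8192) = 13. At each level, the problem size is divided by 2, so it takes 13 divisions to reduce to a base case of size 1. The algorithm makes 7 recursive calls at each level.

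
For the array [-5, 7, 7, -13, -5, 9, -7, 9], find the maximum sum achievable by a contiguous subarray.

Using Kadane's algorithm on [-5, 7, 7, -13, -5, 9, -7, 9]:

Scanning through the array:
Position 1 (value 7): max_ending_here = 7, max_so_far = 7
Position 2 (value 7): max_ending_here = 14, max_so_far = 14
Position 3 (value -13): max_ending_here = 1, max_so_far = 14
Position 4 (value -5): max_ending_here = -4, max_so_far = 14
Position 5 (value 9): max_ending_here = 9, max_so_far = 14
Position 6 (value -7): max_ending_here = 2, max_so_far = 14
Position 7 (value 9): max_ending_here = 11, max_so_far = 14

Maximum subarray: [7, 7]
Maximum sum: 14

The maximum subarray is [7, 7] with sum 14. This subarray runs from index 1 to index 2.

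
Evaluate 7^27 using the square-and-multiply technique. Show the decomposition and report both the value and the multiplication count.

Computing 7^27 by squaring (build up from 7^1; each line after the first costs one multiplication):

7^1 = 7
7^2 = (7^1)^2 = 7^2 = 49
7^3 = 7 * 7^2 = 7 * 49 = 343
7^6 = (7^3)^2 = 343^2 = 117649
7^12 = (7^6)^2 = 117649^2 = 13841287201
7^13 = 7 * 7^12 = 7 * 13841287201 = 96889010407
7^26 = (7^13)^2 = 96889010407^2 = 9387480337647754305649
7^27 = 7 * 7^26 = 7 * 9387480337647754305649 = 65712362363534280139543

Result: 65712362363534280139543
Multiplications needed: 7 (7 lines after 7^1)

7^27 = 65712362363534280139543. Using exponentiation by squaring, this requires 7 multiplications. The key idea: if the exponent is even, square the half-power; if odd, multiply by the base once.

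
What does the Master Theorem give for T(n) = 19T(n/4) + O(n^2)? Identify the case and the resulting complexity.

Master Theorem for T(n) = 19T(n/4) + O(n^2):

a = 19, b = 4, c = 2
log_b(a) = log_4(19) = 2.1240

Case 1: c = 2 < log_4(19) = 2.1240
T(n) = O(n^(log_4 19))

For T(n) = 19T(n/4) + O(n^2): log_4(19) = 2.1240. This is Case 1 of the Master Theorem (c < log_b(a), work dominated by leaves), giving O(n^(log_4 19)).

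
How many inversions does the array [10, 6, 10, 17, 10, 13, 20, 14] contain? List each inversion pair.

Finding inversions in [10, 6, 10, 17, 10, 13, 20, 14]:

(0, 1): arr[0]=10 > arr[1]=6
(3, 4): arr[3]=17 > arr[4]=10
(3, 5): arr[3]=17 > arr[5]=13
(3, 7): arr[3]=17 > arr[7]=14
(6, 7): arr[6]=20 > arr[7]=14

Total inversions: 5

The array has 5 inversion(s): (0,1), (3,4), (3,5), (3,7), (6,7). Each pair (i,j) satisfies i < j and arr[i] > arr[j].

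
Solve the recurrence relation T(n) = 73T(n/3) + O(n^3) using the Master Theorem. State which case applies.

Master Theorem for T(n) = 73T(n/3) + O(n^3):

a = 73, b = 3, c = 3
log_b(a) = log_3(73) = 3.9053

Case 1: c = 3 < log_3(73) = 3.9053
T(n) = O(n^(log_3 73))

For T(n) = 73T(n/3) + O(n^3): log_3(73) = 3.9053. This is Case 1 of the Master Theorem (c < log_b(a), work dominated by leaves), giving O(n^(log_3 73)).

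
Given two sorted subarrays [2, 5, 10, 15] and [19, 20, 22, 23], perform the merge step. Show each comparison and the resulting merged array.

Merging process:

Compare 2 vs 19: take 2 from left. Merged: [2]
Compare 5 vs 19: take 5 from left. Merged: [2, 5]
Compare 10 vs 19: take 10 from left. Merged: [2, 5, 10]
Compare 15 vs 19: take 15 from left. Merged: [2, 5, 10, 15]
Append remaining from right: [19, 20, 22, 23]. Merged: [2, 5, 10, 15, 19, 20, 22, 23]

Final merged array: [2, 5, 10, 15, 19, 20, 22, 23]
Total comparisons: 4

The merged array is [2, 5, 10, 15, 19, 20, 22, 23], requiring 4 comparisons. The merge step runs in O(n) time where n is the total number of elements.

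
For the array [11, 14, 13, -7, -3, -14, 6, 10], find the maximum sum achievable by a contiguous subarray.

Using Kadane's algorithm on [11, 14, 13, -7, -3, -14, 6, 10]:

Scanning through the array:
Position 1 (value 14): max_ending_here = 25, max_so_far = 25
Position 2 (value 13): max_ending_here = 38, max_so_far = 38
Position 3 (value -7): max_ending_here = 31, max_so_far = 38
Position 4 (value -3): max_ending_here = 28, max_so_far = 38
Position 5 (value -14): max_ending_here = 14, max_so_far = 38
Position 6 (value 6): max_ending_here = 20, max_so_far = 38
Position 7 (value 10): max_ending_here = 30, max_so_far = 38

Maximum subarray: [11, 14, 13]
Maximum sum: 38

The maximum subarray is [11, 14, 13] with sum 38. This subarray runs from index 0 to index 2.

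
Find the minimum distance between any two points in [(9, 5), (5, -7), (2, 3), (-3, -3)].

Computing all pairwise distances among 4 points:

d((9, 5), (5, -7)) = 12.6491
d((9, 5), (2, 3)) = 7.2801 <-- minimum
d((9, 5), (-3, -3)) = 14.4222
d((5, -7), (2, 3)) = 10.4403
d((5, -7), (-3, -3)) = 8.9443
d((2, 3), (-3, -3)) = 7.8102

Closest pair: (9, 5) and (2, 3) with distance 7.2801

The closest pair is (9, 5) and (2, 3) with Euclidean distance 7.2801. For 4 points, brute-force pairwise comparison is shown above. For large n, the divide-and-conquer algorithm (sort by x, recurse on halves, check the dividing strip) achieves O(n log n).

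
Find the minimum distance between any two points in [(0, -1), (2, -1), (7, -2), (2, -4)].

Computing all pairwise distances among 4 points:

d((0, -1), (2, -1)) = 2.0 <-- minimum
d((0, -1), (7, -2)) = 7.0711
d((0, -1), (2, -4)) = 3.6056
d((2, -1), (7, -2)) = 5.099
d((2, -1), (2, -4)) = 3.0
d((7, -2), (2, -4)) = 5.3852

Closest pair: (0, -1) and (2, -1) with distance 2.0

The closest pair is (0, -1) and (2, -1) with Euclidean distance 2.0. For 4 points, brute-force pairwise comparison is shown above. For large n, the divide-and-conquer algorithm (sort by x, recurse on halves, check the dividing strip) achieves O(n log n).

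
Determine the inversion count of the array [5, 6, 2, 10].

Finding inversions in [5, 6, 2, 10]:

(0, 2): arr[0]=5 > arr[2]=2
(1, 2): arr[1]=6 > arr[2]=2

Total inversions: 2

The array has 2 inversion(s): (0,2), (1,2). Each pair (i,j) satisfies i < j and arr[i] > arr[j].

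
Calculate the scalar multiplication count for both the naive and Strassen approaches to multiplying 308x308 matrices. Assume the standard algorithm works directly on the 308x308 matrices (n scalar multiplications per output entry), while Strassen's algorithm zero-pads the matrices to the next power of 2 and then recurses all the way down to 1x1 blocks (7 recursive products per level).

Matrix multiplication for 308x308 matrices:

Strassen's algorithm requires power-of-2 dimensions. Pad 308x308 to 512x512 (next power of 2).

Standard algorithm: 308^3 = 29218112 multiplications
Strassen's algorithm: 7^(log2(512)) = 7^9 = 40353607 multiplications
Difference: 29218112 - 40353607 = -11135495 (Strassen uses MORE here due to padding overhead — for small or just-over-power-of-2 n, padding can outweigh the per-level savings)

Standard: 29218112 multiplications (308^3). Strassen: 40353607 multiplications (7^9, after padding to 512x512). Strassen reduces 8 recursive multiplications to 7 at each level.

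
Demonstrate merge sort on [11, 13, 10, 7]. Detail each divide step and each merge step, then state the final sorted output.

Merge sort trace:

Split: [11, 13, 10, 7] -> [11, 13] and [10, 7]
  Split: [11, 13] -> [11] and [13]
  Merge: [11] + [13] -> [11, 13]
  Split: [10, 7] -> [10] and [7]
  Merge: [10] + [7] -> [7, 10]
Merge: [11, 13] + [7, 10] -> [7, 10, 11, 13]

Final sorted array: [7, 10, 11, 13]

The merge sort proceeds by recursively splitting the array and merging sorted halves.
After all merges, the sorted array is [7, 10, 11, 13].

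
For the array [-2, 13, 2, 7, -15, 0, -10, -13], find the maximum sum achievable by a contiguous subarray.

Using Kadane's algorithm on [-2, 13, 2, 7, -15, 0, -10, -13]:

Scanning through the array:
Position 1 (value 13): max_ending_here = 13, max_so_far = 13
Position 2 (value 2): max_ending_here = 15, max_so_far = 15
Position 3 (value 7): max_ending_here = 22, max_so_far = 22
Position 4 (value -15): max_ending_here = 7, max_so_far = 22
Position 5 (value 0): max_ending_here = 7, max_so_far = 22
Position 6 (value -10): max_ending_here = -3, max_so_far = 22
Position 7 (value -13): max_ending_here = -13, max_so_far = 22

Maximum subarray: [13, 2, 7]
Maximum sum: 22

The maximum subarray is [13, 2, 7] with sum 22. This subarray runs from index 1 to index 3.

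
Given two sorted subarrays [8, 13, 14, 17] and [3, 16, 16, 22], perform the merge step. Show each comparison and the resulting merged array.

Merging process:

Compare 8 vs 3: take 3 from right. Merged: [3]
Compare 8 vs 16: take 8 from left. Merged: [3, 8]
Compare 13 vs 16: take 13 from left. Merged: [3, 8, 13]
Compare 14 vs 16: take 14 from left. Merged: [3, 8, 13, 14]
Compare 17 vs 16: take 16 from right. Merged: [3, 8, 13, 14, 16]
Compare 17 vs 16: take 16 from right. Merged: [3, 8, 13, 14, 16, 16]
Compare 17 vs 22: take 17 from left. Merged: [3, 8, 13, 14, 16, 16, 17]
Append remaining from right: [22]. Merged: [3, 8, 13, 14, 16, 16, 17, 22]

Final merged array: [3, 8, 13, 14, 16, 16, 17, 22]
Total comparisons: 7

The merged array is [3, 8, 13, 14, 16, 16, 17, 22], requiring 7 comparisons. The merge step runs in O(n) time where n is the total number of elements.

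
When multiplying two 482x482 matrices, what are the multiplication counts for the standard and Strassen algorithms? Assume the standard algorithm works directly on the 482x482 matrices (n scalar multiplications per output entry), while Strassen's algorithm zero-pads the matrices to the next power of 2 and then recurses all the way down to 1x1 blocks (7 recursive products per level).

Matrix multiplication for 482x482 matrices:

Strassen's algorithm requires power-of-2 dimensions. Pad 482x482 to 512x512 (next power of 2).

Standard algorithm: 482^3 = 111980168 multiplications
Strassen's algorithm: 7^(log2(512)) = 7^9 = 40353607 multiplications
Savings: 111980168 - 40353607 = 71626561 multiplications

Standard: 111980168 multiplications (482^3). Strassen: 40353607 multiplications (7^9, after padding to 512x512). Strassen reduces 8 recursive multiplications to 7 at each level.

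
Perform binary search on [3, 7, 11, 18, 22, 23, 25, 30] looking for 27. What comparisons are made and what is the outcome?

Binary search for 27 in [3, 7, 11, 18, 22, 23, 25, 30]:

lo=0, hi=7, mid=3, arr[mid]=18 -> 18 < 27, search right half
lo=4, hi=7, mid=5, arr[mid]=23 -> 23 < 27, search right half
lo=6, hi=7, mid=6, arr[mid]=25 -> 25 < 27, search right half
lo=7, hi=7, mid=7, arr[mid]=30 -> 30 > 27, search left half
lo=7 > hi=6, target 27 not found

Binary search determines that 27 is not in the array after 4 comparisons. The search space was exhausted without finding the target.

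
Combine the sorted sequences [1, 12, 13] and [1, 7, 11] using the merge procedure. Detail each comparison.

Merging process:

Compare 1 vs 1: take 1 from left. Merged: [1]
Compare 12 vs 1: take 1 from right. Merged: [1, 1]
Compare 12 vs 7: take 7 from right. Merged: [1, 1, 7]
Compare 12 vs 11: take 11 from right. Merged: [1, 1, 7, 11]
Append remaining from left: [12, 13]. Merged: [1, 1, 7, 11, 12, 13]

Final merged array: [1, 1, 7, 11, 12, 13]
Total comparisons: 4

The merged array is [1, 1, 7, 11, 12, 13], requiring 4 comparisons. The merge step runs in O(n) time where n is the total number of elements.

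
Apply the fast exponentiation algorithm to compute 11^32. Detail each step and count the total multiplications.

Computing 11^32 by squaring (build up from 11^1; each line after the first costs one multiplication):

11^1 = 11
11^2 = (11^1)^2 = 11^2 = 121
11^4 = (11^2)^2 = 121^2 = 14641
11^8 = (11^4)^2 = 14641^2 = 214358881
11^16 = (11^8)^2 = 214358881^2 = 45949729863572161
11^32 = (11^16)^2 = 45949729863572161^2 = 2111377674535255285545615254209921

Result: 2111377674535255285545615254209921
Multiplications needed: 5 (5 lines after 11^1)

11^32 = 2111377674535255285545615254209921. Using exponentiation by squaring, this requires 5 multiplications. The key idea: if the exponent is even, square the half-power; if odd, multiply by the base once.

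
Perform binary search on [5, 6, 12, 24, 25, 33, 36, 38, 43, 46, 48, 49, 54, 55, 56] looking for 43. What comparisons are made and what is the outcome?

Binary search for 43 in [5, 6, 12, 24, 25, 33, 36, 38, 43, 46, 48, 49, 54, 55, 56]:

lo=0, hi=14, mid=7, arr[mid]=38 -> 38 < 43, search right half
lo=8, hi=14, mid=11, arr[mid]=49 -> 49 > 43, search left half
lo=8, hi=10, mid=9, arr[mid]=46 -> 46 > 43, search left half
lo=8, hi=8, mid=8, arr[mid]=43 -> Found target at index 8!

Binary search finds 43 at index 8 after 4 comparisons. The search repeatedly halves the search space by comparing with the middle element.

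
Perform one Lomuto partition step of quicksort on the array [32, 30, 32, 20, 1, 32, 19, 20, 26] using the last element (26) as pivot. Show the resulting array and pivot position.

Lomuto partition with pivot = 26:

Initial array: [32, 30, 32, 20, 1, 32, 19, 20, 26]

arr[0]=32 > 26: no swap
arr[1]=30 > 26: no swap
arr[2]=32 > 26: no swap
arr[3]=20 <= 26: swap with position 0, array becomes [20, 30, 32, 32, 1, 32, 19, 20, 26]
arr[4]=1 <= 26: swap with position 1, array becomes [20, 1, 32, 32, 30, 32, 19, 20, 26]
arr[5]=32 > 26: no swap
arr[6]=19 <= 26: swap with position 2, array becomes [20, 1, 19, 32, 30, 32, 32, 20, 26]
arr[7]=20 <= 26: swap with position 3, array becomes [20, 1, 19, 20, 30, 32, 32, 32, 26]

Place pivot at position 4: [20, 1, 19, 20, 26, 32, 32, 32, 30]
Pivot position: 4

After partitioning with pivot 26, the array becomes [20, 1, 19, 20, 26, 32, 32, 32, 30]. The pivot is placed at index 4. All elements to the left of the pivot are <= 26, and all elements to the right are > 26.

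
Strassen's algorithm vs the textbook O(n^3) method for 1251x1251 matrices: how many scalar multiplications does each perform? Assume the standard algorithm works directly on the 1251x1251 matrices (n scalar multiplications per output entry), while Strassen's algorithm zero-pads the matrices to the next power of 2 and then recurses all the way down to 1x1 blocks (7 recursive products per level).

Matrix multiplication for 1251x1251 matrices:

Strassen's algorithm requires power-of-2 dimensions. Pad 1251x1251 to 2048x2048 (next power of 2).

Standard algorithm: 1251^3 = 1957816251 multiplications
Strassen's algorithm: 7^(log2(2048)) = 7^11 = 1977326743 multiplications
Difference: 1957816251 - 1977326743 = -19510492 (Strassen uses MORE here due to padding overhead — for small or just-over-power-of-2 n, padding can outweigh the per-level savings)

Standard: 1957816251 multiplications (1251^3). Strassen: 1977326743 multiplications (7^11, after padding to 2048x2048). Strassen reduces 8 recursive multiplications to 7 at each level.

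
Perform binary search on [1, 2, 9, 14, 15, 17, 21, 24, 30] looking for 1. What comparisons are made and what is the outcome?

Binary search for 1 in [1, 2, 9, 14, 15, 17, 21, 24, 30]:

lo=0, hi=8, mid=4, arr[mid]=15 -> 15 > 1, search left half
lo=0, hi=3, mid=1, arr[mid]=2 -> 2 > 1, search left half
lo=0, hi=0, mid=0, arr[mid]=1 -> Found target at index 0!

Binary search finds 1 at index 0 after 3 comparisons. The search repeatedly halves the search space by comparing with the middle element.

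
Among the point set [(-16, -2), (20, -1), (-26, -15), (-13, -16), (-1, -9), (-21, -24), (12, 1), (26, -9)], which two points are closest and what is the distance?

Computing all pairwise distances among 8 points:

d((-16, -2), (20, -1)) = 36.0139
d((-16, -2), (-26, -15)) = 16.4012
d((-16, -2), (-13, -16)) = 14.3178
d((-16, -2), (-1, -9)) = 16.5529
d((-16, -2), (-21, -24)) = 22.561
d((-16, -2), (12, 1)) = 28.1603
d((-16, -2), (26, -9)) = 42.5793
d((20, -1), (-26, -15)) = 48.0833
d((20, -1), (-13, -16)) = 36.2491
d((20, -1), (-1, -9)) = 22.4722
d((20, -1), (-21, -24)) = 47.0106
d((20, -1), (12, 1)) = 8.2462 <-- minimum
d((20, -1), (26, -9)) = 10.0
d((-26, -15), (-13, -16)) = 13.0384
d((-26, -15), (-1, -9)) = 25.7099
d((-26, -15), (-21, -24)) = 10.2956
d((-26, -15), (12, 1)) = 41.2311
d((-26, -15), (26, -9)) = 52.345
d((-13, -16), (-1, -9)) = 13.8924
d((-13, -16), (-21, -24)) = 11.3137
d((-13, -16), (12, 1)) = 30.2324
d((-13, -16), (26, -9)) = 39.6232
d((-1, -9), (-21, -24)) = 25.0
d((-1, -9), (12, 1)) = 16.4012
d((-1, -9), (26, -9)) = 27.0
d((-21, -24), (12, 1)) = 41.4005
d((-21, -24), (26, -9)) = 49.3356
d((12, 1), (26, -9)) = 17.2047

Closest pair: (20, -1) and (12, 1) with distance 8.2462

The closest pair is (20, -1) and (12, 1) with Euclidean distance 8.2462. For 8 points, brute-force pairwise comparison is shown above. For large n, the divide-and-conquer algorithm (sort by x, recurse on halves, check the dividing strip) achieves O(n log n).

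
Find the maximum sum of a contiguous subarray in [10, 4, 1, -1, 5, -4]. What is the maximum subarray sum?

Using Kadane's algorithm on [10, 4, 1, -1, 5, -4]:

Scanning through the array:
Position 1 (value 4): max_ending_here = 14, max_so_far = 14
Position 2 (value 1): max_ending_here = 15, max_so_far = 15
Position 3 (value -1): max_ending_here = 14, max_so_far = 15
Position 4 (value 5): max_ending_here = 19, max_so_far = 19
Position 5 (value -4): max_ending_here = 15, max_so_far = 19

Maximum subarray: [10, 4, 1, -1, 5]
Maximum sum: 19

The maximum subarray is [10, 4, 1, -1, 5] with sum 19. This subarray runs from index 0 to index 4.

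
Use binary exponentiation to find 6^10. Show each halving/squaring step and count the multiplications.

Computing 6^10 by squaring (build up from 6^1; each line after the first costs one multiplication):

6^1 = 6
6^2 = (6^1)^2 = 6^2 = 36
6^4 = (6^2)^2 = 36^2 = 1296
6^5 = 6 * 6^4 = 6 * 1296 = 7776
6^10 = (6^5)^2 = 7776^2 = 60466176

Result: 60466176
Multiplications needed: 4 (4 lines after 6^1)

6^10 = 60466176. Using exponentiation by squaring, this requires 4 multiplications. The key idea: if the exponent is even, square the half-power; if odd, multiply by the base once.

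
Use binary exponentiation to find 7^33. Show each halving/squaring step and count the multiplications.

Computing 7^33 by squaring (build up from 7^1; each line after the first costs one multiplication):

7^1 = 7
7^2 = (7^1)^2 = 7^2 = 49
7^4 = (7^2)^2 = 49^2 = 2401
7^8 = (7^4)^2 = 2401^2 = 5764801
7^16 = (7^8)^2 = 5764801^2 = 33232930569601
7^32 = (7^16)^2 = 33232930569601^2 = 1104427674243920646305299201
7^33 = 7 * 7^32 = 7 * 1104427674243920646305299201 = 7730993719707444524137094407

Result: 7730993719707444524137094407
Multiplications needed: 6 (6 lines after 7^1)

7^33 = 7730993719707444524137094407. Using exponentiation by squaring, this requires 6 multiplications. The key idea: if the exponent is even, square the half-power; if odd, multiply by the base once.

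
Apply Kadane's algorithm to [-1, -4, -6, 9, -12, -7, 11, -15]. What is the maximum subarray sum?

Using Kadane's algorithm on [-1, -4, -6, 9, -12, -7, 11, -15]:

Scanning through the array:
Position 1 (value -4): max_ending_here = -4, max_so_far = -1
Position 2 (value -6): max_ending_here = -6, max_so_far = -1
Position 3 (value 9): max_ending_here = 9, max_so_far = 9
Position 4 (value -12): max_ending_here = -3, max_so_far = 9
Position 5 (value -7): max_ending_here = -7, max_so_far = 9
Position 6 (value 11): max_ending_here = 11, max_so_far = 11
Position 7 (value -15): max_ending_here = -4, max_so_far = 11

Maximum subarray: [11]
Maximum sum: 11

The maximum subarray is [11] with sum 11. This subarray runs from index 6 to index 6.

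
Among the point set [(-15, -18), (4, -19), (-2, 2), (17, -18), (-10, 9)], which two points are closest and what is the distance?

Computing all pairwise distances among 5 points:

d((-15, -18), (4, -19)) = 19.0263
d((-15, -18), (-2, 2)) = 23.8537
d((-15, -18), (17, -18)) = 32.0
d((-15, -18), (-10, 9)) = 27.4591
d((4, -19), (-2, 2)) = 21.8403
d((4, -19), (17, -18)) = 13.0384
d((4, -19), (-10, 9)) = 31.305
d((-2, 2), (17, -18)) = 27.5862
d((-2, 2), (-10, 9)) = 10.6301 <-- minimum
d((17, -18), (-10, 9)) = 38.1838

Closest pair: (-2, 2) and (-10, 9) with distance 10.6301

The closest pair is (-2, 2) and (-10, 9) with Euclidean distance 10.6301. For 5 points, brute-force pairwise comparison is shown above. For large n, the divide-and-conquer algorithm (sort by x, recurse on halves, check the dividing strip) achieves O(n log n).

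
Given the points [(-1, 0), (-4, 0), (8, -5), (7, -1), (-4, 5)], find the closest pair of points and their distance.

Computing all pairwise distances among 5 points:

d((-1, 0), (-4, 0)) = 3.0 <-- minimum
d((-1, 0), (8, -5)) = 10.2956
d((-1, 0), (7, -1)) = 8.0623
d((-1, 0), (-4, 5)) = 5.831
d((-4, 0), (8, -5)) = 13.0
d((-4, 0), (7, -1)) = 11.0454
d((-4, 0), (-4, 5)) = 5.0
d((8, -5), (7, -1)) = 4.1231
d((8, -5), (-4, 5)) = 15.6205
d((7, -1), (-4, 5)) = 12.53

Closest pair: (-1, 0) and (-4, 0) with distance 3.0

The closest pair is (-1, 0) and (-4, 0) with Euclidean distance 3.0. For 5 points, brute-force pairwise comparison is shown above. For large n, the divide-and-conquer algorithm (sort by x, recurse on halves, check the dividing strip) achieves O(n log n).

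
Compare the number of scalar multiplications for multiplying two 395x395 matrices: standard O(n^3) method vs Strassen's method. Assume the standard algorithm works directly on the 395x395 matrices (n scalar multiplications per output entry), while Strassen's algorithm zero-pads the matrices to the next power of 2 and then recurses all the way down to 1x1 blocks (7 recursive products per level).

Matrix multiplication for 395x395 matrices:

Strassen's algorithm requires power-of-2 dimensions. Pad 395x395 to 512x512 (next power of 2).

Standard algorithm: 395^3 = 61629875 multiplications
Strassen's algorithm: 7^(log2(512)) = 7^9 = 40353607 multiplications
Savings: 61629875 - 40353607 = 21276268 multiplications

Standard: 61629875 multiplications (395^3). Strassen: 40353607 multiplications (7^9, after padding to 512x512). Strassen reduces 8 recursive multiplications to 7 at each level.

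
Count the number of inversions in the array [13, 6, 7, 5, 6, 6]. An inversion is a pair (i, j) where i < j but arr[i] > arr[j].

Finding inversions in [13, 6, 7, 5, 6, 6]:

(0, 1): arr[0]=13 > arr[1]=6
(0, 2): arr[0]=13 > arr[2]=7
(0, 3): arr[0]=13 > arr[3]=5
(0, 4): arr[0]=13 > arr[4]=6
(0, 5): arr[0]=13 > arr[5]=6
(1, 3): arr[1]=6 > arr[3]=5
(2, 3): arr[2]=7 > arr[3]=5
(2, 4): arr[2]=7 > arr[4]=6
(2, 5): arr[2]=7 > arr[5]=6

Total inversions: 9

The array has 9 inversion(s): (0,1), (0,2), (0,3), (0,4), (0,5), (1,3), (2,3), (2,4), (2,5). Each pair (i,j) satisfies i < j and arr[i] > arr[j].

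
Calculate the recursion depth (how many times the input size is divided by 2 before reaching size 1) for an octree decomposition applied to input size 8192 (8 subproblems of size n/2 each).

For divide and conquer with division factor 2:

Problem sizes at each level:
Level 0: 8192
Level 1: 4096
Level 2: 2048
Level 3: 1024
Level 4: 512
Level 5: 256
Level 6: 128
Level 7: 64
Level 8: 32
Level 9: 16
Level 10: 8
Level 11: 4
Level 12: 2
Level 13: 1

The root is level 0 and the size-1 base case is level 13 (the tree spans levels 0 through 13, i.e. 14 levels counting the root), so the depth is the number of divisions: log_2(8192) = 13

The recursion tree depth is log_2(8192) = 13. At each level, the problem size is divided by 2, so it takes 13 divisions to reduce to a base case of size 1. The algorithm makes 8 recursive calls at each level.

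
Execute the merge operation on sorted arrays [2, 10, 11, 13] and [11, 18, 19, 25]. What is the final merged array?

Merging process:

Compare 2 vs 11: take 2 from left. Merged: [2]
Compare 10 vs 11: take 10 from left. Merged: [2, 10]
Compare 11 vs 11: take 11 from left. Merged: [2, 10, 11]
Compare 13 vs 11: take 11 from right. Merged: [2, 10, 11, 11]
Compare 13 vs 18: take 13 from left. Merged: [2, 10, 11, 11, 13]
Append remaining from right: [18, 19, 25]. Merged: [2, 10, 11, 11, 13, 18, 19, 25]

Final merged array: [2, 10, 11, 11, 13, 18, 19, 25]
Total comparisons: 5

The merged array is [2, 10, 11, 11, 13, 18, 19, 25], requiring 5 comparisons. The merge step runs in O(n) time where n is the total number of elements.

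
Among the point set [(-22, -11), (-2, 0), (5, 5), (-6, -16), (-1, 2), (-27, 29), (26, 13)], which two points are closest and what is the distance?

Computing all pairwise distances among 7 points:

d((-22, -11), (-2, 0)) = 22.8254
d((-22, -11), (5, 5)) = 31.3847
d((-22, -11), (-6, -16)) = 16.7631
d((-22, -11), (-1, 2)) = 24.6982
d((-22, -11), (-27, 29)) = 40.3113
d((-22, -11), (26, 13)) = 53.6656
d((-2, 0), (5, 5)) = 8.6023
d((-2, 0), (-6, -16)) = 16.4924
d((-2, 0), (-1, 2)) = 2.2361 <-- minimum
d((-2, 0), (-27, 29)) = 38.2884
d((-2, 0), (26, 13)) = 30.8707
d((5, 5), (-6, -16)) = 23.7065
d((5, 5), (-1, 2)) = 6.7082
d((5, 5), (-27, 29)) = 40.0
d((5, 5), (26, 13)) = 22.4722
d((-6, -16), (-1, 2)) = 18.6815
d((-6, -16), (-27, 29)) = 49.6588
d((-6, -16), (26, 13)) = 43.1856
d((-1, 2), (-27, 29)) = 37.4833
d((-1, 2), (26, 13)) = 29.1548
d((-27, 29), (26, 13)) = 55.3624

Closest pair: (-2, 0) and (-1, 2) with distance 2.2361

The closest pair is (-2, 0) and (-1, 2) with Euclidean distance 2.2361. For 7 points, brute-force pairwise comparison is shown above. For large n, the divide-and-conquer algorithm (sort by x, recurse on halves, check the dividing strip) achieves O(n log n).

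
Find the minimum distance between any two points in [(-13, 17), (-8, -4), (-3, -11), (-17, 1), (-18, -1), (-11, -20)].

Computing all pairwise distances among 6 points:

d((-13, 17), (-8, -4)) = 21.587
d((-13, 17), (-3, -11)) = 29.7321
d((-13, 17), (-17, 1)) = 16.4924
d((-13, 17), (-18, -1)) = 18.6815
d((-13, 17), (-11, -20)) = 37.054
d((-8, -4), (-3, -11)) = 8.6023
d((-8, -4), (-17, 1)) = 10.2956
d((-8, -4), (-18, -1)) = 10.4403
d((-8, -4), (-11, -20)) = 16.2788
d((-3, -11), (-17, 1)) = 18.4391
d((-3, -11), (-18, -1)) = 18.0278
d((-3, -11), (-11, -20)) = 12.0416
d((-17, 1), (-18, -1)) = 2.2361 <-- minimum
d((-17, 1), (-11, -20)) = 21.8403
d((-18, -1), (-11, -20)) = 20.2485

Closest pair: (-17, 1) and (-18, -1) with distance 2.2361

The closest pair is (-17, 1) and (-18, -1) with Euclidean distance 2.2361. For 6 points, brute-force pairwise comparison is shown above. For large n, the divide-and-conquer algorithm (sort by x, recurse on halves, check the dividing strip) achieves O(n log n).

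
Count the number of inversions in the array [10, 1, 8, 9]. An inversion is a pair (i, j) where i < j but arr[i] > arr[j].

Finding inversions in [10, 1, 8, 9]:

(0, 1): arr[0]=10 > arr[1]=1
(0, 2): arr[0]=10 > arr[2]=8
(0, 3): arr[0]=10 > arr[3]=9

Total inversions: 3

The array has 3 inversion(s): (0,1), (0,2), (0,3). Each pair (i,j) satisfies i < j and arr[i] > arr[j].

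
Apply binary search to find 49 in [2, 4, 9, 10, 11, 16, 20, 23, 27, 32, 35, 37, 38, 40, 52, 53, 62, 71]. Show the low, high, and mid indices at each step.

Binary search for 49 in [2, 4, 9, 10, 11, 16, 20, 23, 27, 32, 35, 37, 38, 40, 52, 53, 62, 71]:

lo=0, hi=17, mid=8, arr[mid]=27 -> 27 < 49, search right half
lo=9, hi=17, mid=13, arr[mid]=40 -> 40 < 49, search right half
lo=14, hi=17, mid=15, arr[mid]=53 -> 53 > 49, search left half
lo=14, hi=14, mid=14, arr[mid]=52 -> 52 > 49, search left half
lo=14 > hi=13, target 49 not found

Binary search determines that 49 is not in the array after 4 comparisons. The search space was exhausted without finding the target.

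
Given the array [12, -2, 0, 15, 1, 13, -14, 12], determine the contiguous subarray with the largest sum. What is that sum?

Using Kadane's algorithm on [12, -2, 0, 15, 1, 13, -14, 12]:

Scanning through the array:
Position 1 (value -2): max_ending_here = 10, max_so_far = 12
Position 2 (value 0): max_ending_here = 10, max_so_far = 12
Position 3 (value 15): max_ending_here = 25, max_so_far = 25
Position 4 (value 1): max_ending_here = 26, max_so_far = 26
Position 5 (value 13): max_ending_here = 39, max_so_far = 39
Position 6 (value -14): max_ending_here = 25, max_so_far = 39
Position 7 (value 12): max_ending_here = 37, max_so_far = 39

Maximum subarray: [12, -2, 0, 15, 1, 13]
Maximum sum: 39

The maximum subarray is [12, -2, 0, 15, 1, 13] with sum 39. This subarray runs from index 0 to index 5.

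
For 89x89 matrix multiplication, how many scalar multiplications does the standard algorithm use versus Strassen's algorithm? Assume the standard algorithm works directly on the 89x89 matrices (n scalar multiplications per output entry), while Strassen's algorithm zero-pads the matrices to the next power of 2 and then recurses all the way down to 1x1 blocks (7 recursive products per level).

Matrix multiplication for 89x89 matrices:

Strassen's algorithm requires power-of-2 dimensions. Pad 89x89 to 128x128 (next power of 2).

Standard algorithm: 89^3 = 704969 multiplications
Strassen's algorithm: 7^(log2(128)) = 7^7 = 823543 multiplications
Difference: 704969 - 823543 = -118574 (Strassen uses MORE here due to padding overhead — for small or just-over-power-of-2 n, padding can outweigh the per-level savings)

Standard: 704969 multiplications (89^3). Strassen: 823543 multiplications (7^7, after padding to 128x128). Strassen reduces 8 recursive multiplications to 7 at each level.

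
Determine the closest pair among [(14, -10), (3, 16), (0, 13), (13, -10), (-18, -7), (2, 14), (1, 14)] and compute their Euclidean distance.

Computing all pairwise distances among 7 points:

d((14, -10), (3, 16)) = 28.2312
d((14, -10), (0, 13)) = 26.9258
d((14, -10), (13, -10)) = 1.0 <-- minimum
d((14, -10), (-18, -7)) = 32.1403
d((14, -10), (2, 14)) = 26.8328
d((14, -10), (1, 14)) = 27.2947
d((3, 16), (0, 13)) = 4.2426
d((3, 16), (13, -10)) = 27.8568
d((3, 16), (-18, -7)) = 31.1448
d((3, 16), (2, 14)) = 2.2361
d((3, 16), (1, 14)) = 2.8284
d((0, 13), (13, -10)) = 26.4197
d((0, 13), (-18, -7)) = 26.9072
d((0, 13), (2, 14)) = 2.2361
d((0, 13), (1, 14)) = 1.4142
d((13, -10), (-18, -7)) = 31.1448
d((13, -10), (2, 14)) = 26.4008
d((13, -10), (1, 14)) = 26.8328
d((-18, -7), (2, 14)) = 29.0
d((-18, -7), (1, 14)) = 28.3196
d((2, 14), (1, 14)) = 1.0 <-- minimum

Minimum distance: 1.0 (tie among 2 pairs: (14, -10) and (13, -10); (2, 14) and (1, 14))

The minimum Euclidean distance is 1.0. There is a tie: 2 pairs achieve this minimum — (14, -10) and (13, -10); (2, 14) and (1, 14). Any of these is a valid closest pair. For 7 points, brute-force pairwise comparison is shown above. For large n, the divide-and-conquer algorithm (sort by x, recurse on halves, check the dividing strip) achieves O(n log n).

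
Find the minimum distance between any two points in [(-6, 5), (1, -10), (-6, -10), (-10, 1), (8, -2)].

Computing all pairwise distances among 5 points:

d((-6, 5), (1, -10)) = 16.5529
d((-6, 5), (-6, -10)) = 15.0
d((-6, 5), (-10, 1)) = 5.6569 <-- minimum
d((-6, 5), (8, -2)) = 15.6525
d((1, -10), (-6, -10)) = 7.0
d((1, -10), (-10, 1)) = 15.5563
d((1, -10), (8, -2)) = 10.6301
d((-6, -10), (-10, 1)) = 11.7047
d((-6, -10), (8, -2)) = 16.1245
d((-10, 1), (8, -2)) = 18.2483

Closest pair: (-6, 5) and (-10, 1) with distance 5.6569

The closest pair is (-6, 5) and (-10, 1) with Euclidean distance 5.6569. For 5 points, brute-force pairwise comparison is shown above. For large n, the divide-and-conquer algorithm (sort by x, recurse on halves, check the dividing strip) achieves O(n log n).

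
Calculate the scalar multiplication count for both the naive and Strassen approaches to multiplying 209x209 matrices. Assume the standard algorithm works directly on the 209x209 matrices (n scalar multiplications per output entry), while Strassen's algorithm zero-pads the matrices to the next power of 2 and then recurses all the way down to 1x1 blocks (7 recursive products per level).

Matrix multiplication for 209x209 matrices:

Strassen's algorithm requires power-of-2 dimensions. Pad 209x209 to 256x256 (next power of 2).

Standard algorithm: 209^3 = 9129329 multiplications
Strassen's algorithm: 7^(log2(256)) = 7^8 = 5764801 multiplications
Savings: 9129329 - 5764801 = 3364528 multiplications

Standard: 9129329 multiplications (209^3). Strassen: 5764801 multiplications (7^8, after padding to 256x256). Strassen reduces 8 recursive multiplications to 7 at each level.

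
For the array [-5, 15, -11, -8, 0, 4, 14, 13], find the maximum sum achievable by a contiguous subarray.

Using Kadane's algorithm on [-5, 15, -11, -8, 0, 4, 14, 13]:

Scanning through the array:
Position 1 (value 15): max_ending_here = 15, max_so_far = 15
Position 2 (value -11): max_ending_here = 4, max_so_far = 15
Position 3 (value -8): max_ending_here = -4, max_so_far = 15
Position 4 (value 0): max_ending_here = 0, max_so_far = 15
Position 5 (value 4): max_ending_here = 4, max_so_far = 15
Position 6 (value 14): max_ending_here = 18, max_so_far = 18
Position 7 (value 13): max_ending_here = 31, max_so_far = 31

Maximum subarray: [0, 4, 14, 13]
Maximum sum: 31

The maximum subarray is [0, 4, 14, 13] with sum 31. This subarray runs from index 4 to index 7.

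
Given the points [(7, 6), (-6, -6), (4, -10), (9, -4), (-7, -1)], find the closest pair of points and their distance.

Computing all pairwise distances among 5 points:

d((7, 6), (-6, -6)) = 17.6918
d((7, 6), (4, -10)) = 16.2788
d((7, 6), (9, -4)) = 10.198
d((7, 6), (-7, -1)) = 15.6525
d((-6, -6), (4, -10)) = 10.7703
d((-6, -6), (9, -4)) = 15.1327
d((-6, -6), (-7, -1)) = 5.099 <-- minimum
d((4, -10), (9, -4)) = 7.8102
d((4, -10), (-7, -1)) = 14.2127
d((9, -4), (-7, -1)) = 16.2788

Closest pair: (-6, -6) and (-7, -1) with distance 5.099

The closest pair is (-6, -6) and (-7, -1) with Euclidean distance 5.099. For 5 points, brute-force pairwise comparison is shown above. For large n, the divide-and-conquer algorithm (sort by x, recurse on halves, check the dividing strip) achieves O(n log n).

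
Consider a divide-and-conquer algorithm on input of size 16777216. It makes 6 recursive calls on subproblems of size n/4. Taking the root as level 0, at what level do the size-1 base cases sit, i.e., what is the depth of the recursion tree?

For divide and conquer with division factor 4:

Problem sizes at each level:
Level 0: 16777216
Level 1: 4194304
Level 2: 1048576
Level 3: 262144
Level 4: 65536
Level 5: 16384
Level 6: 4096
Level 7: 1024
Level 8: 256
Level 9: 64
Level 10: 16
Level 11: 4
Level 12: 1

The root is level 0 and the size-1 base case is level 12 (the tree spans levels 0 through 12, i.e. 13 levels counting the root), so the depth is the number of divisions: log_4(16777216) = 12

The recursion tree depth is log_4(16777216) = 12. At each level, the problem size is divided by 4, so it takes 12 divisions to reduce to a base case of size 1. The algorithm makes 6 recursive calls at each level.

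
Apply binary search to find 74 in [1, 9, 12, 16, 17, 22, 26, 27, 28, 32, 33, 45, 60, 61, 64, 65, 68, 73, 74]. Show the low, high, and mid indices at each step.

Binary search for 74 in [1, 9, 12, 16, 17, 22, 26, 27, 28, 32, 33, 45, 60, 61, 64, 65, 68, 73, 74]:

lo=0, hi=18, mid=9, arr[mid]=32 -> 32 < 74, search right half
lo=10, hi=18, mid=14, arr[mid]=64 -> 64 < 74, search right half
lo=15, hi=18, mid=16, arr[mid]=68 -> 68 < 74, search right half
lo=17, hi=18, mid=17, arr[mid]=73 -> 73 < 74, search right half
lo=18, hi=18, mid=18, arr[mid]=74 -> Found target at index 18!

Binary search finds 74 at index 18 after 5 comparisons. The search repeatedly halves the search space by comparing with the middle element.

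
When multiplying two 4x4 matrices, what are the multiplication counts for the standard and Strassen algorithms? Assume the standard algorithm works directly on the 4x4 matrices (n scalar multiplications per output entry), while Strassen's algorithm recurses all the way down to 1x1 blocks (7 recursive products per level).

Matrix multiplication for 4x4 matrices:

Standard algorithm: 4^3 = 64 multiplications
Strassen's algorithm: 7^(log2(4)) = 7^2 = 49 multiplications
Savings: 64 - 49 = 15 multiplications

Standard: 64 multiplications (4^3). Strassen: 49 multiplications (7^2). Strassen reduces 8 recursive multiplications to 7 at each level.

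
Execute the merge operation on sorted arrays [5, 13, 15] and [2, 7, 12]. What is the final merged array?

Merging process:

Compare 5 vs 2: take 2 from right. Merged: [2]
Compare 5 vs 7: take 5 from left. Merged: [2, 5]
Compare 13 vs 7: take 7 from right. Merged: [2, 5, 7]
Compare 13 vs 12: take 12 from right. Merged: [2, 5, 7, 12]
Append remaining from left: [13, 15]. Merged: [2, 5, 7, 12, 13, 15]

Final merged array: [2, 5, 7, 12, 13, 15]
Total comparisons: 4

The merged array is [2, 5, 7, 12, 13, 15], requiring 4 comparisons. The merge step runs in O(n) time where n is the total number of elements.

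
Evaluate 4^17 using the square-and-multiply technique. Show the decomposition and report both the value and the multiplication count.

Computing 4^17 by squaring (build up from 4^1; each line after the first costs one multiplication):

4^1 = 4
4^2 = (4^1)^2 = 4^2 = 16
4^4 = (4^2)^2 = 16^2 = 256
4^8 = (4^4)^2 = 256^2 = 65536
4^16 = (4^8)^2 = 65536^2 = 4294967296
4^17 = 4 * 4^16 = 4 * 4294967296 = 17179869184

Result: 17179869184
Multiplications needed: 5 (5 lines after 4^1)

4^17 = 17179869184. Using exponentiation by squaring, this requires 5 multiplications. The key idea: if the exponent is even, square the half-power; if odd, multiply by the base once.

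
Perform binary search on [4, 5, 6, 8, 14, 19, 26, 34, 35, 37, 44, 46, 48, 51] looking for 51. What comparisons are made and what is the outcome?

Binary search for 51 in [4, 5, 6, 8, 14, 19, 26, 34, 35, 37, 44, 46, 48, 51]:

lo=0, hi=13, mid=6, arr[mid]=26 -> 26 < 51, search right half
lo=7, hi=13, mid=10, arr[mid]=44 -> 44 < 51, search right half
lo=11, hi=13, mid=12, arr[mid]=48 -> 48 < 51, search right half
lo=13, hi=13, mid=13, arr[mid]=51 -> Found target at index 13!

Binary search finds 51 at index 13 after 4 comparisons. The search repeatedly halves the search space by comparing with the middle element.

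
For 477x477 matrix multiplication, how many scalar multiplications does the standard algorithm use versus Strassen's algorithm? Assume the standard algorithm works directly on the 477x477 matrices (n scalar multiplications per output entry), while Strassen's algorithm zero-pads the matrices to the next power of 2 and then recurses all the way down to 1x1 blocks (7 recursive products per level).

Matrix multiplication for 477x477 matrices:

Strassen's algorithm requires power-of-2 dimensions. Pad 477x477 to 512x512 (next power of 2).

Standard algorithm: 477^3 = 108531333 multiplications
Strassen's algorithm: 7^(log2(512)) = 7^9 = 40353607 multiplications
Savings: 108531333 - 40353607 = 68177726 multiplications

Standard: 108531333 multiplications (477^3). Strassen: 40353607 multiplications (7^9, after padding to 512x512). Strassen reduces 8 recursive multiplications to 7 at each level.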